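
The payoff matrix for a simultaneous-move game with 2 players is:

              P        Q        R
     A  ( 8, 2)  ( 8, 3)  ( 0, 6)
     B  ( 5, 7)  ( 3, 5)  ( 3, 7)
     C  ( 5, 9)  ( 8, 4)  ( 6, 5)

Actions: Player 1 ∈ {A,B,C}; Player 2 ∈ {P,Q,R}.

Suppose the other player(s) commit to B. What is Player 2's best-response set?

argmax u_2 = {P,R}

u_2(P vs B) = 7
u_2(Q vs B) = 5
u_2(R vs B) = 7
max payoff 7 at {P,R}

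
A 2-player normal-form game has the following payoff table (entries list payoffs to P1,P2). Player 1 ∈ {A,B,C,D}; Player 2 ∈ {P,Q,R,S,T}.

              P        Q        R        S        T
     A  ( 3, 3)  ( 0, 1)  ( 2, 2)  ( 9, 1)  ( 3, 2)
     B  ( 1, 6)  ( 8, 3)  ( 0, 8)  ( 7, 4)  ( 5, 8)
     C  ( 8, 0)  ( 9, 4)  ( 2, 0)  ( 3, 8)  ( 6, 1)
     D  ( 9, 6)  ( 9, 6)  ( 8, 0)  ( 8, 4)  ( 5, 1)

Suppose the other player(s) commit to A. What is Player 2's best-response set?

argmax u_2 = {P}

u_2(P vs A) = 3
u_2(Q vs A) = 1
u_2(R vs A) = 2
u_2(S vs A) = 1
u_2(T vs A) = 2
max payoff 3 at {P}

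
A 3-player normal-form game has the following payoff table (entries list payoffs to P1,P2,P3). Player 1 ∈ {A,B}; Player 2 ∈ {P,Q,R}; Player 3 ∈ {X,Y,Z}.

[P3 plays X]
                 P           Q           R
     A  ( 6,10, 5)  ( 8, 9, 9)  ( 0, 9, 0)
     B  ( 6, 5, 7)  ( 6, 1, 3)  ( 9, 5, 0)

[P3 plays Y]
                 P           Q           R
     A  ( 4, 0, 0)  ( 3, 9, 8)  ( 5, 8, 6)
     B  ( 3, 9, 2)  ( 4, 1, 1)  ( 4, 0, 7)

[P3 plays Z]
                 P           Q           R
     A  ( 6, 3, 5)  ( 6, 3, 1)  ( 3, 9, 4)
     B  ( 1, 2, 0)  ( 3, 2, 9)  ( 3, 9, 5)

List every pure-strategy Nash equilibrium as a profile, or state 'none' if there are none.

Nash profiles: (A,P,X), (B,P,X)

(A,P,X): NE
(A,P,Y): not NE [P2→Q gives 9>0; P3→Z gives 5>0]
(A,P,Z): not NE [P2→R gives 9>3]
(A,Q,X): not NE [P2→P gives 10>9]
(A,Q,Y): not NE [P1→B gives 4>3; P3→X gives 9>8]
(A,Q,Z): not NE [P2→R gives 9>3; P3→X gives 9>1]
(A,R,X): not NE [P1→B gives 9>0; P2→P gives 10>9; P3→Y gives 6>0]
(A,R,Y): not NE [P2→Q gives 9>8]
(A,R,Z): not NE [P3→Y gives 6>4]
(B,P,X): NE
(B,P,Y): not NE [P1→A gives 4>3; P3→X gives 7>2]
(B,P,Z): not NE [P1→A gives 6>1; P2→R gives 9>2; P3→X gives 7>0]
(B,Q,X): not NE [P1→A gives 8>6; P2→R gives 5>1; P3→Z gives 9>3]
(B,Q,Y): not NE [P2→P gives 9>1; P3→Z gives 9>1]
(B,Q,Z): not NE [P1→A gives 6>3; P2→R gives 9>2]
(B,R,X): not NE [P3→Y gives 7>0]
(B,R,Y): not NE [P1→A gives 5>4; P2→P gives 9>0]
(B,R,Z): not NE [P3→Y gives 7>5]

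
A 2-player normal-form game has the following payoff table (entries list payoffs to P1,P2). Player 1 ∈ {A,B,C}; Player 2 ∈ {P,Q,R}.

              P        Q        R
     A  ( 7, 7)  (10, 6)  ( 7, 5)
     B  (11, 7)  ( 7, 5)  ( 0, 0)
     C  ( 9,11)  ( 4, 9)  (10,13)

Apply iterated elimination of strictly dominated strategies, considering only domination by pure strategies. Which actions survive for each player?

P2 drop Q (P beats it: A:7>6 B:7>5 C:11>9)
P1 drop A (C beats it: P:9>7 R:10>7)
P1→{B,C} P2→{P,R}

Remaining: P1:{B,C} P2:{P,R}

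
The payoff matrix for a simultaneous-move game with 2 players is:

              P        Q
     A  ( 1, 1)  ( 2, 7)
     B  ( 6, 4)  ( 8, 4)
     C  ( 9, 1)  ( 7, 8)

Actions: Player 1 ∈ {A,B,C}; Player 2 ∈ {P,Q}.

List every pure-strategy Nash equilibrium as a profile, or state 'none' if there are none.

Nash profiles: (B,Q)

(A,P): not NE [P1→C gives 9>1; P2→Q gives 7>1]
(A,Q): not NE [P1→B gives 8>2]
(B,P): not NE [P1→C gives 9>6]
(B,Q): NE
(C,P): not NE [P2→Q gives 8>1]
(C,Q): not NE [P1→B gives 8>7]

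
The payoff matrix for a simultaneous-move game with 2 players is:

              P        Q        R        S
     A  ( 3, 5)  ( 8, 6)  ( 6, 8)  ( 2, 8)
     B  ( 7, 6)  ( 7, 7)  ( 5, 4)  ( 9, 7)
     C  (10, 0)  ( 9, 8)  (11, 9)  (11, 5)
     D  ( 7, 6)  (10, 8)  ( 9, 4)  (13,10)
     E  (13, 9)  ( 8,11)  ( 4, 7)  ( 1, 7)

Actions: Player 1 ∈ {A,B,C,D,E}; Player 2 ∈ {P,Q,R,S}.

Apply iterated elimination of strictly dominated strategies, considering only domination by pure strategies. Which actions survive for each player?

P1 drop A (C beats it: P:10>3 Q:9>8 R:11>6 S:11>2)
P1 drop B (C beats it: P:10>7 Q:9>7 R:11>5 S:11>9)
P2 drop P (Q beats it: C:8>0 D:8>6 E:11>9)
P1 drop E (C beats it: Q:9>8 R:11>4 S:11>1)
P1→{C,D} P2→{Q,R,S}

Survivors P1:{C,D} P2:{Q,R,S}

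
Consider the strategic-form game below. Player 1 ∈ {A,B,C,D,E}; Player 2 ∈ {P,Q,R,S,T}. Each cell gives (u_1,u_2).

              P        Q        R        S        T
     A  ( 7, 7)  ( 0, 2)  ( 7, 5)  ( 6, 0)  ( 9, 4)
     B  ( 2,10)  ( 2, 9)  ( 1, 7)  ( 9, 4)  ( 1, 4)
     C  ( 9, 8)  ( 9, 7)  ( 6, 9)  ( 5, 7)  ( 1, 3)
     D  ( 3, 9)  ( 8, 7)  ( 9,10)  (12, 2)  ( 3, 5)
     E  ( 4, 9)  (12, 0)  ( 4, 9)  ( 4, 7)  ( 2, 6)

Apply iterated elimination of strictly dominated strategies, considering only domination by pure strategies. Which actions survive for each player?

P1 drop B (D beats it: P:3>2 Q:8>2 R:9>1 S:12>9 T:3>1)
P2 drop Q (P beats it: A:7>2 C:8>7 D:9>7 E:9>0)
P1 drop E (A beats it: P:7>4 R:7>4 S:6>4 T:9>2)
P2 drop S (P beats it: A:7>0 C:8>7 D:9>2)
P2 drop T (P beats it: A:7>4 C:8>3 D:9>5)
P1→{A,C,D} P2→{P,R}

IESDS → P1:{A,C,D} P2:{P,R}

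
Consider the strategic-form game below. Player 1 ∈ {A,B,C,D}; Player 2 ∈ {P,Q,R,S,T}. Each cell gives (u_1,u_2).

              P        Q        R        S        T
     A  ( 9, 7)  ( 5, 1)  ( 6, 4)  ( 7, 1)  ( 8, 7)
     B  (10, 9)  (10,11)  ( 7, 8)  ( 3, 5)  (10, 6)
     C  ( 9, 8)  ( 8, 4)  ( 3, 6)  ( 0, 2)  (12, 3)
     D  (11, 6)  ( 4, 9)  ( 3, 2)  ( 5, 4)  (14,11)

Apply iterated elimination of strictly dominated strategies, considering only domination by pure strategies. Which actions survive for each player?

P2 drop R (P beats it: A:7>4 B:9>8 C:8>6 D:6>2)
P2 drop S (P beats it: A:7>1 B:9>5 C:8>2 D:6>4)
P1 drop A (B beats it: P:10>9 Q:10>5 T:10>8)
P1→{B,C,D} P2→{P,Q,T}

Remaining: P1:{B,C,D} P2:{P,Q,T}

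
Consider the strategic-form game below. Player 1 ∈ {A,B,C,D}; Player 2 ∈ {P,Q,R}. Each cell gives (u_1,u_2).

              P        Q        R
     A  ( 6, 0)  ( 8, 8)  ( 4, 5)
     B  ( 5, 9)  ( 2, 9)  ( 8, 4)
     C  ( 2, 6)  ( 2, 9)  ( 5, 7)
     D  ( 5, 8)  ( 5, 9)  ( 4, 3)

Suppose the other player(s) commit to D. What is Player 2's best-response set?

BR_2 = {Q}

u_2(P vs D) = 8
u_2(Q vs D) = 9
u_2(R vs D) = 3
max payoff 9 at {Q}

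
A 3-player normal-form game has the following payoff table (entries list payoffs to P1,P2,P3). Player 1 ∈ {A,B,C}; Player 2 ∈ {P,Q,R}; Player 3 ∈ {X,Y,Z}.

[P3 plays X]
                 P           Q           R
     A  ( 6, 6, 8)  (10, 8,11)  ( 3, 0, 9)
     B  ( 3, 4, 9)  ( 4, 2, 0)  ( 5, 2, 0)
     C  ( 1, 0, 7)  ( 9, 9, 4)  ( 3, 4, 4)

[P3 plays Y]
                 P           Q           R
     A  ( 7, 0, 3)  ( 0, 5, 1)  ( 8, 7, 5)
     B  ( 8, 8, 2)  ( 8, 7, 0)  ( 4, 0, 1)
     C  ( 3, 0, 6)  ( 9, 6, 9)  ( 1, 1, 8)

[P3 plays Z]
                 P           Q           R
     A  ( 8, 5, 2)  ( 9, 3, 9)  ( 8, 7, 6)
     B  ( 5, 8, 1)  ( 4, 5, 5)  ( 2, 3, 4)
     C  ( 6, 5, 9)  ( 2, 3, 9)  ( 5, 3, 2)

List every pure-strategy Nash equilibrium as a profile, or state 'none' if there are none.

(A,P,X): not NE [P2→Q gives 8>6]
(A,P,Y): not NE [P1→B gives 8>7; P2→R gives 7>0; P3→X gives 8>3]
(A,P,Z): not NE [P2→R gives 7>5; P3→X gives 8>2]
(A,Q,X): NE
(A,Q,Y): not NE [P1→C gives 9>0; P2→R gives 7>5; P3→X gives 11>1]
(A,Q,Z): not NE [P2→R gives 7>3; P3→X gives 11>9]
(A,R,X): not NE [P1→B gives 5>3; P2→Q gives 8>0]
(A,R,Y): not NE [P3→X gives 9>5]
(A,R,Z): not NE [P3→X gives 9>6]
(B,P,X): not NE [P1→A gives 6>3]
(B,P,Y): not NE [P3→X gives 9>2]
(B,P,Z): not NE [P1→A gives 8>5; P3→X gives 9>1]
(B,Q,X): not NE [P1→A gives 10>4; P2→P gives 4>2; P3→Z gives 5>0]
(B,Q,Y): not NE [P1→C gives 9>8; P2→P gives 8>7; P3→Z gives 5>0]
(B,Q,Z): not NE [P1→A gives 9>4; P2→P gives 8>5]
(B,R,X): not NE [P2→P gives 4>2; P3→Z gives 4>0]
(B,R,Y): not NE [P1→A gives 8>4; P2→P gives 8>0; P3→Z gives 4>1]
(B,R,Z): not NE [P1→A gives 8>2; P2→P gives 8>3]
(C,P,X): not NE [P1→A gives 6>1; P2→Q gives 9>0; P3→Z gives 9>7]
(C,P,Y): not NE [P1→B gives 8>3; P2→Q gives 6>0; P3→Z gives 9>6]
(C,P,Z): not NE [P1→A gives 8>6]
(C,Q,X): not NE [P1→A gives 10>9; P3→Z gives 9>4]
(C,Q,Y): NE
(C,Q,Z): not NE [P1→A gives 9>2; P2→P gives 5>3]
(C,R,X): not NE [P1→B gives 5>3; P2→Q gives 9>4; P3→Y gives 8>4]
(C,R,Y): not NE [P1→A gives 8>1; P2→Q gives 6>1]
(C,R,Z): not NE [P1→A gives 8>5; P2→P gives 5>3; P3→Y gives 8>2]

PSNE = {(A,Q,X), (C,Q,Y)}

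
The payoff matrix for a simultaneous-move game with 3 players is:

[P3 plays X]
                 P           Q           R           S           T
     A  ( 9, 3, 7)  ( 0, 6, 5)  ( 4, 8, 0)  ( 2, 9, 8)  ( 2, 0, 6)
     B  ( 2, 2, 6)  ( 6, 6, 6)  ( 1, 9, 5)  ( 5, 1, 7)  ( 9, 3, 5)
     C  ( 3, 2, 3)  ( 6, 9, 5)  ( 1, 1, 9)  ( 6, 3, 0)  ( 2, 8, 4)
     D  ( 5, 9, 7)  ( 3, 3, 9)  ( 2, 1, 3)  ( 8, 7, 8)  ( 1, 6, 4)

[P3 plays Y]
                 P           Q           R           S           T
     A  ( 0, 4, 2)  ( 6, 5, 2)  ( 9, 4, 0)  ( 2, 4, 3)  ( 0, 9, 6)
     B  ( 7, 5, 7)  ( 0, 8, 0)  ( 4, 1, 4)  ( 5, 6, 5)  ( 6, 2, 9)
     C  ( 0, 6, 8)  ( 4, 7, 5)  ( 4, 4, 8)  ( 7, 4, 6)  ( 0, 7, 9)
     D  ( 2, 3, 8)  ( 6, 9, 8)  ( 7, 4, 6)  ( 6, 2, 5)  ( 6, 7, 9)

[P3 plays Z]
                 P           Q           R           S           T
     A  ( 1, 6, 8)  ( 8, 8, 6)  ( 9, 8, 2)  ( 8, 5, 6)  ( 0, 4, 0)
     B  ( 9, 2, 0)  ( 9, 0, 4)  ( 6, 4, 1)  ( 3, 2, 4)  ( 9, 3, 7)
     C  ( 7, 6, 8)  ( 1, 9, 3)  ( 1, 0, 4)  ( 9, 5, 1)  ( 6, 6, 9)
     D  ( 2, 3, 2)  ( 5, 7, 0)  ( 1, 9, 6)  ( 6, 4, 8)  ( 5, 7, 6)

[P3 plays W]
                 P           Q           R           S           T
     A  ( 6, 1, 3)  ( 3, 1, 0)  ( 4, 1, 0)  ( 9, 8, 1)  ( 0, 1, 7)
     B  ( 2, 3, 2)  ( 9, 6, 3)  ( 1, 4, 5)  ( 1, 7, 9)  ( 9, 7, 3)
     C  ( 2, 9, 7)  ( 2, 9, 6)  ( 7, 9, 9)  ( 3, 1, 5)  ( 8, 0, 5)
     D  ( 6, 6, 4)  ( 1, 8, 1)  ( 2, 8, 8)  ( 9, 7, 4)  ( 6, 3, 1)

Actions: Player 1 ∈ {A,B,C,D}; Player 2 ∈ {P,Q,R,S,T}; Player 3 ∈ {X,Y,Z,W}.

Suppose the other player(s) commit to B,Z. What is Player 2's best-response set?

P2 best: {R}

u_2(P vs B,Z) = 2
u_2(Q vs B,Z) = 0
u_2(R vs B,Z) = 4
u_2(S vs B,Z) = 2
u_2(T vs B,Z) = 3
max payoff 4 at {R}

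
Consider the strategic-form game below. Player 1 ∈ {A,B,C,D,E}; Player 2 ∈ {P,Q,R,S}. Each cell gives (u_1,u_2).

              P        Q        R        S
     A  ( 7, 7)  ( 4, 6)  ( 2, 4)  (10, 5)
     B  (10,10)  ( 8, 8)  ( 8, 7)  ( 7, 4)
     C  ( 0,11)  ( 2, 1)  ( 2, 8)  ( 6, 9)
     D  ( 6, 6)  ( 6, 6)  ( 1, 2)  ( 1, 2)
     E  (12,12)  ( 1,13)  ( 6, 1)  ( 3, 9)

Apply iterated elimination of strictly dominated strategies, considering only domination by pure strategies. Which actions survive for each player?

Survivors P1:{B,E} P2:{P,Q}

P1 drop C (B beats it: P:10>0 Q:8>2 R:8>2 S:7>6)
P1 drop D (B beats it: P:10>6 Q:8>6 R:8>1 S:7>1)
P2 drop R (P beats it: A:7>4 B:10>7 E:12>1)
P2 drop S (P beats it: A:7>5 B:10>4 E:12>9)
P1 drop A (B beats it: P:10>7 Q:8>4)
P1→{B,E} P2→{P,Q}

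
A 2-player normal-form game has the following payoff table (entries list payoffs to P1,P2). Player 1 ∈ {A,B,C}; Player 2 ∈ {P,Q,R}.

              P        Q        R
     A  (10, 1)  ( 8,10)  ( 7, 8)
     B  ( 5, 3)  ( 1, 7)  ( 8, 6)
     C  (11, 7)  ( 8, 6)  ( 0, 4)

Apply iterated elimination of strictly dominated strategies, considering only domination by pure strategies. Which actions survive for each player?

P2 drop R (Q beats it: A:10>8 B:7>6 C:6>4)
P1 drop B (A beats it: P:10>5 Q:8>1)
P1→{A,C} P2→{P,Q}

Survivors P1:{A,C} P2:{P,Q}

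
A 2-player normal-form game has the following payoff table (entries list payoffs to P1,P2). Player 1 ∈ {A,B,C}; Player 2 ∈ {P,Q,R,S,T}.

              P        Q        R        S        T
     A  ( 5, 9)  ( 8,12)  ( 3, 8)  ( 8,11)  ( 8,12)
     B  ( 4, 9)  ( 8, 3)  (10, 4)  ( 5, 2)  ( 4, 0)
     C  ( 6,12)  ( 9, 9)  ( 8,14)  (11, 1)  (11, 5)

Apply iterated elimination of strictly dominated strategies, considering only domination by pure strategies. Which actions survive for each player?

Remaining: P1:{B,C} P2:{P,R}

P1 drop A (C beats it: P:6>5 Q:9>8 R:8>3 S:11>8 T:11>8)
P2 drop Q (P beats it: B:9>3 C:12>9)
P2 drop S (P beats it: B:9>2 C:12>1)
P2 drop T (P beats it: B:9>0 C:12>5)
P1→{B,C} P2→{P,R}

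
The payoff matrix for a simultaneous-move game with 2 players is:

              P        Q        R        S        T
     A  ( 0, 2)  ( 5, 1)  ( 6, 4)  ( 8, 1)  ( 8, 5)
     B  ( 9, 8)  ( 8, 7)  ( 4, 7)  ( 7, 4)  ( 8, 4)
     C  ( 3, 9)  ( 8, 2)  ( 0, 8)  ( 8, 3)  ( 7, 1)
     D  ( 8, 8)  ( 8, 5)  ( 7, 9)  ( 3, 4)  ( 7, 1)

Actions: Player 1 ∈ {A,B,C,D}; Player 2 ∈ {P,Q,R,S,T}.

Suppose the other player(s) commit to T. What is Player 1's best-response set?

P1 best: {A,B}

u_1(A vs T) = 8
u_1(B vs T) = 8
u_1(C vs T) = 7
u_1(D vs T) = 7
max payoff 8 at {A,B}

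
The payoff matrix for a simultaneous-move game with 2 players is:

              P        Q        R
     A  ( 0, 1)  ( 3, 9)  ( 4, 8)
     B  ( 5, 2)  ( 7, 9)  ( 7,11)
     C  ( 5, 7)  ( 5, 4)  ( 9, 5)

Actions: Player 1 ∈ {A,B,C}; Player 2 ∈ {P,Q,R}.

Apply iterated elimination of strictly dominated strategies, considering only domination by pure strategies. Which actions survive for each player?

Remaining: P1:{B,C} P2:{P,R}

P1 drop A (B beats it: P:5>0 Q:7>3 R:7>4)
P2 drop Q (R beats it: B:11>9 C:5>4)
P1→{B,C} P2→{P,R}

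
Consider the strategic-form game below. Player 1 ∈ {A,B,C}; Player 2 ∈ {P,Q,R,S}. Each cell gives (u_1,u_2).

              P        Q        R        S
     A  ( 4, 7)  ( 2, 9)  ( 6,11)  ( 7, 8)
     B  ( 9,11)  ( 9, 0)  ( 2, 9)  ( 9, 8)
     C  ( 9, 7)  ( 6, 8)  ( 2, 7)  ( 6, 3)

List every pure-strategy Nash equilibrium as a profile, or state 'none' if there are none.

(A,P): not NE [P1→C gives 9>4; P2→R gives 11>7]
(A,Q): not NE [P1→B gives 9>2; P2→R gives 11>9]
(A,R): NE
(A,S): not NE [P1→B gives 9>7; P2→R gives 11>8]
(B,P): NE
(B,Q): not NE [P2→P gives 11>0]
(B,R): not NE [P1→A gives 6>2; P2→P gives 11>9]
(B,S): not NE [P2→P gives 11>8]
(C,P): not NE [P2→Q gives 8>7]
(C,Q): not NE [P1→B gives 9>6]
(C,R): not NE [P1→A gives 6>2; P2→Q gives 8>7]
(C,S): not NE [P1→B gives 9>6; P2→Q gives 8>3]

PSNE = {(A,R), (B,P)}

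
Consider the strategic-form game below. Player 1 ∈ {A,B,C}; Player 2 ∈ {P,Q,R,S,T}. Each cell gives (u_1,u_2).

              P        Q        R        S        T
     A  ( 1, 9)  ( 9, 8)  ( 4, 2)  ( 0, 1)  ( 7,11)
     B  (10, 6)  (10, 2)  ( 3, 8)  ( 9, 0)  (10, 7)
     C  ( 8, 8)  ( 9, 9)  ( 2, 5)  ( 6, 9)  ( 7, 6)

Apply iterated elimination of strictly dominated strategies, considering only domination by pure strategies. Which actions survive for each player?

Survivors P1:{A,B} P2:{R,T}

P1 drop C (B beats it: P:10>8 Q:10>9 R:3>2 S:9>6 T:10>7)
P2 drop P (T beats it: A:11>9 B:7>6)
P2 drop Q (T beats it: A:11>8 B:7>2)
P2 drop S (R beats it: A:2>1 B:8>0)
P1→{A,B} P2→{R,T}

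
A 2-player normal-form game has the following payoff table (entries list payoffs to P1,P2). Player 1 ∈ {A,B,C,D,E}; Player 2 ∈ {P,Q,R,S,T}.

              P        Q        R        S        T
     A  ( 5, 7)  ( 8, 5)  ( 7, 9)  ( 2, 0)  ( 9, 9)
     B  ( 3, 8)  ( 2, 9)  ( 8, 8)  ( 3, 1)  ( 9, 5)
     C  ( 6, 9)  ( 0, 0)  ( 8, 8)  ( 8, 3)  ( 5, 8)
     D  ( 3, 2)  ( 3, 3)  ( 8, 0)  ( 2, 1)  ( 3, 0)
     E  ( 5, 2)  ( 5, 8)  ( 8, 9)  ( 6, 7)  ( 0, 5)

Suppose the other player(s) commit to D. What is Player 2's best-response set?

P2 best: {Q}

u_2(P vs D) = 2
u_2(Q vs D) = 3
u_2(R vs D) = 0
u_2(S vs D) = 1
u_2(T vs D) = 0
max payoff 3 at {Q}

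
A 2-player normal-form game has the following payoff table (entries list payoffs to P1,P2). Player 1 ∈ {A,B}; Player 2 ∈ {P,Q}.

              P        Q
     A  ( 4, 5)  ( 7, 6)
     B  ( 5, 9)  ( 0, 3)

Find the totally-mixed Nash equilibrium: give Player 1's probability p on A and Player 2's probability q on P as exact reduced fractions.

P1 indiff ⇒ q·4+(1-q)·7 = q·5+(1-q)·0 ⇒ q(-1) = (1-q)(-7) ⇒ q = 7/8
P2 indiff ⇒ p·5+(1-p)·9 = p·6+(1-p)·3 ⇒ p(-1) = (1-p)(-6) ⇒ p = 6/7

P1 mixes 6/7 on A; P2 mixes 7/8 on P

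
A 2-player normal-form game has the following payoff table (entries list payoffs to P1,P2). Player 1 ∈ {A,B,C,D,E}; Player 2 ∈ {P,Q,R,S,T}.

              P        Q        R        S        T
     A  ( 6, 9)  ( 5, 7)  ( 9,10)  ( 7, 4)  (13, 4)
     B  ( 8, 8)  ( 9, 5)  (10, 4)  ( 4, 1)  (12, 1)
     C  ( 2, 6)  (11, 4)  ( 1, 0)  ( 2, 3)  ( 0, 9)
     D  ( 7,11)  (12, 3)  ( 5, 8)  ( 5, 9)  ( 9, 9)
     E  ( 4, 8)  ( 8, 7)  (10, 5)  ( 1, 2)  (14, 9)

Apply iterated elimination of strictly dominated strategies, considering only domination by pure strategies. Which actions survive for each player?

Survivors P1:{A,B,E} P2:{P,R,T}

P1 drop C (D beats it: P:7>2 Q:12>11 R:5>1 S:5>2 T:9>0)
P2 drop Q (P beats it: A:9>7 B:8>5 D:11>3 E:8>7)
P2 drop S (P beats it: A:9>4 B:8>1 D:11>9 E:8>2)
P1 drop D (B beats it: P:8>7 R:10>5 T:12>9)
P1→{A,B,E} P2→{P,R,T}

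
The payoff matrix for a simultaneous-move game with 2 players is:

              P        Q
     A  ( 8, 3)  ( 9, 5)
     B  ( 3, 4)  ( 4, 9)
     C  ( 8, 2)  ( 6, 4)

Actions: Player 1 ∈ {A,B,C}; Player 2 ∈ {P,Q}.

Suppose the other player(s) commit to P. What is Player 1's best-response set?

u_1(A vs P) = 8
u_1(B vs P) = 3
u_1(C vs P) = 8
max payoff 8 at {A,C}

argmax u_1 = {A,C}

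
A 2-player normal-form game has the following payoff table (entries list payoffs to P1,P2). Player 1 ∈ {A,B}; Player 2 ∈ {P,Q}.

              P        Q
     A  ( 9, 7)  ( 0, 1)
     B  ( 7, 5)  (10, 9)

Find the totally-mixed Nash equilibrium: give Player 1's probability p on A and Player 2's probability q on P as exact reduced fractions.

P1 indiff ⇒ q·9+(1-q)·0 = q·7+(1-q)·10 ⇒ q(2) = (1-q)(10) ⇒ q = 5/6
P2 indiff ⇒ p·7+(1-p)·5 = p·1+(1-p)·9 ⇒ p(6) = (1-p)(4) ⇒ p = 2/5

p=2/5, q=5/6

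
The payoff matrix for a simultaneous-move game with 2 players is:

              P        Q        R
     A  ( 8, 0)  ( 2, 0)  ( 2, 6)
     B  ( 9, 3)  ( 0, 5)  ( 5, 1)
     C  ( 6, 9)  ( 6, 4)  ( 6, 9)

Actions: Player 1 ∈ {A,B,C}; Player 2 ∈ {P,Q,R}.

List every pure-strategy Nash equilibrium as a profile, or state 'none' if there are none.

(A,P): not NE [P1→B gives 9>8; P2→R gives 6>0]
(A,Q): not NE [P1→C gives 6>2; P2→R gives 6>0]
(A,R): not NE [P1→C gives 6>2]
(B,P): not NE [P2→Q gives 5>3]
(B,Q): not NE [P1→C gives 6>0]
(B,R): not NE [P1→C gives 6>5; P2→Q gives 5>1]
(C,P): not NE [P1→B gives 9>6]
(C,Q): not NE [P2→R gives 9>4]
(C,R): NE

PSNE = {(C,R)}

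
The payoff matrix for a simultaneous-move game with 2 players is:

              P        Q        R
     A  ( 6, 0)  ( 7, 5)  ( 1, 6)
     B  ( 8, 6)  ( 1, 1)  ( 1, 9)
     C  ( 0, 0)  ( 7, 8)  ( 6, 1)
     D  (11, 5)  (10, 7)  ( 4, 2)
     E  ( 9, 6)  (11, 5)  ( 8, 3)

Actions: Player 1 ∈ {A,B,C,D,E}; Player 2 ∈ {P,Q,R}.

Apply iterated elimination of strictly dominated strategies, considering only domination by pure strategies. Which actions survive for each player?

Remaining: P1:{D,E} P2:{P,Q}

P1 drop A (D beats it: P:11>6 Q:10>7 R:4>1)
P1 drop B (D beats it: P:11>8 Q:10>1 R:4>1)
P1 drop C (E beats it: P:9>0 Q:11>7 R:8>6)
P2 drop R (P beats it: D:5>2 E:6>3)
P1→{D,E} P2→{P,Q}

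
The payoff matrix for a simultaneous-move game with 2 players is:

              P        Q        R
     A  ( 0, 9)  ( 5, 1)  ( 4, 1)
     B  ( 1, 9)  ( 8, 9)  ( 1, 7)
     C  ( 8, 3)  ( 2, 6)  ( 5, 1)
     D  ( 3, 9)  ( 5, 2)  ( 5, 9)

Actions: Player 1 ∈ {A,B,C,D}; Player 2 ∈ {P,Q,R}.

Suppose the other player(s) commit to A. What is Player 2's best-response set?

u_2(P vs A) = 9
u_2(Q vs A) = 1
u_2(R vs A) = 1
max payoff 9 at {P}

argmax u_2 = {P}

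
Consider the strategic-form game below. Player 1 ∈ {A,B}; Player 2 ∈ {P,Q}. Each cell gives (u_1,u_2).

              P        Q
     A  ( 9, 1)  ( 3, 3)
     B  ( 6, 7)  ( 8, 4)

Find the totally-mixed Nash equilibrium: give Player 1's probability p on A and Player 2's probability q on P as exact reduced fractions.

P1 indiff ⇒ q·9+(1-q)·3 = q·6+(1-q)·8 ⇒ q(3) = (1-q)(5) ⇒ q = 5/8
P2 indiff ⇒ p·1+(1-p)·7 = p·3+(1-p)·4 ⇒ p(-2) = (1-p)(-3) ⇒ p = 3/5

(p,q) = (3/5, 5/8)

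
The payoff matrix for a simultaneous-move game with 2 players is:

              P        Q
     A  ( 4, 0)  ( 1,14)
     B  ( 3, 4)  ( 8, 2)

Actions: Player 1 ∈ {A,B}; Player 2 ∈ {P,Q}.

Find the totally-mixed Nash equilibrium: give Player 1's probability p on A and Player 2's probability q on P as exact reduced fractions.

(p,q) = (1/8, 7/8)

P1 indiff ⇒ q·4+(1-q)·1 = q·3+(1-q)·8 ⇒ q(1) = (1-q)(7) ⇒ q = 7/8
P2 indiff ⇒ p·0+(1-p)·4 = p·14+(1-p)·2 ⇒ p(-14) = (1-p)(-2) ⇒ p = 1/8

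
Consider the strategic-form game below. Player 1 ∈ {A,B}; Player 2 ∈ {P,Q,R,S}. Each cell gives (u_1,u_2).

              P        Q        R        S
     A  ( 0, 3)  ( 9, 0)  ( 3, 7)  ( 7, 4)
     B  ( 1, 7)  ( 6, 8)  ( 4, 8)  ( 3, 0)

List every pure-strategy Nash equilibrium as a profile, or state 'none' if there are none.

(A,P): not NE [P1→B gives 1>0; P2→R gives 7>3]
(A,Q): not NE [P2→R gives 7>0]
(A,R): not NE [P1→B gives 4>3]
(A,S): not NE [P2→R gives 7>4]
(B,P): not NE [P2→R gives 8>7]
(B,Q): not NE [P1→A gives 9>6]
(B,R): NE
(B,S): not NE [P1→A gives 7>3; P2→R gives 8>0]

Nash profiles: (B,R)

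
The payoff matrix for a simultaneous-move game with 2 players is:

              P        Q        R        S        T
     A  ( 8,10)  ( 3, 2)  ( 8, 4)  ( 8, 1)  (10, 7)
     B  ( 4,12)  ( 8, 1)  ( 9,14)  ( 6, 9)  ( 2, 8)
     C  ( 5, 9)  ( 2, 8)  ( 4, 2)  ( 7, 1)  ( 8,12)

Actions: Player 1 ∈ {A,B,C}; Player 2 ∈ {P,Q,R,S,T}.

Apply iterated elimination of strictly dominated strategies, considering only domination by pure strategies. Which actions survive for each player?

IESDS → P1:{A,B} P2:{P,R}

P1 drop C (A beats it: P:8>5 Q:3>2 R:8>4 S:8>7 T:10>8)
P2 drop Q (P beats it: A:10>2 B:12>1)
P2 drop S (P beats it: A:10>1 B:12>9)
P2 drop T (P beats it: A:10>7 B:12>8)
P1→{A,B} P2→{P,R}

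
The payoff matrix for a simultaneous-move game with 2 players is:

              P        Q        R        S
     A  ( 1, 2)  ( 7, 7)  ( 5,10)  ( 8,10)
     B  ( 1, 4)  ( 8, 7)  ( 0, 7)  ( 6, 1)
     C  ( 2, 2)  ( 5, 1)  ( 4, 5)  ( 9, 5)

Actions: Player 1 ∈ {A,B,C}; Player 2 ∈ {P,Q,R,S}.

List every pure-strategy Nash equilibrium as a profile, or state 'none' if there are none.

(A,P): not NE [P1→C gives 2>1; P2→S gives 10>2]
(A,Q): not NE [P1→B gives 8>7; P2→S gives 10>7]
(A,R): NE
(A,S): not NE [P1→C gives 9>8]
(B,P): not NE [P1→C gives 2>1; P2→R gives 7>4]
(B,Q): NE
(B,R): not NE [P1→A gives 5>0]
(B,S): not NE [P1→C gives 9>6; P2→R gives 7>1]
(C,P): not NE [P2→S gives 5>2]
(C,Q): not NE [P1→B gives 8>5; P2→S gives 5>1]
(C,R): not NE [P1→A gives 5>4]
(C,S): NE

NE set: (A,R), (B,Q), (C,S)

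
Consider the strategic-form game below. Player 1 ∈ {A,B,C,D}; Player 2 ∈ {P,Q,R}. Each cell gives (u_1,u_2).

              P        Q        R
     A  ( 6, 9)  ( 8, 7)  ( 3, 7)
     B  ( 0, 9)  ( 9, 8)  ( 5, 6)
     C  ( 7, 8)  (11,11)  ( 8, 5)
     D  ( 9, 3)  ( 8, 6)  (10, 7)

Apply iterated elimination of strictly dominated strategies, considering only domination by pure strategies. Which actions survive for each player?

IESDS → P1:{C,D} P2:{Q,R}

P1 drop A (C beats it: P:7>6 Q:11>8 R:8>3)
P1 drop B (C beats it: P:7>0 Q:11>9 R:8>5)
P2 drop P (Q beats it: C:11>8 D:6>3)
P1→{C,D} P2→{Q,R}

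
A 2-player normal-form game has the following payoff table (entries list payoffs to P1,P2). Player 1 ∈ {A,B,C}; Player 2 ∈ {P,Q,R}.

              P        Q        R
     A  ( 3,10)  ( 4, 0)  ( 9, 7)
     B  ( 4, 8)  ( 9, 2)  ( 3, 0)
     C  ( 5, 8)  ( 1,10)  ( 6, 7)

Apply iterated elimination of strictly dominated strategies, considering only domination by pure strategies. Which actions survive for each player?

IESDS → P1:{B,C} P2:{P,Q}

P2 drop R (P beats it: A:10>7 B:8>0 C:8>7)
P1 drop A (B beats it: P:4>3 Q:9>4)
P1→{B,C} P2→{P,Q}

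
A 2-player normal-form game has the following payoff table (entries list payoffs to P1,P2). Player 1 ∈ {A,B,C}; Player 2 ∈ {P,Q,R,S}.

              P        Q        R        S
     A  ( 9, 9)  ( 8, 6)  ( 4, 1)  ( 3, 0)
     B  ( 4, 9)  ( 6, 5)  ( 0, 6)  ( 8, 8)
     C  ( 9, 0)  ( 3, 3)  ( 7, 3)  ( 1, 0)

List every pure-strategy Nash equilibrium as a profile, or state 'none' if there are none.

(A,P): NE
(A,Q): not NE [P2→P gives 9>6]
(A,R): not NE [P1→C gives 7>4; P2→P gives 9>1]
(A,S): not NE [P1→B gives 8>3; P2→P gives 9>0]
(B,P): not NE [P1→C gives 9>4]
(B,Q): not NE [P1→A gives 8>6; P2→P gives 9>5]
(B,R): not NE [P1→C gives 7>0; P2→P gives 9>6]
(B,S): not NE [P2→P gives 9>8]
(C,P): not NE [P2→R gives 3>0]
(C,Q): not NE [P1→A gives 8>3]
(C,R): NE
(C,S): not NE [P1→B gives 8>1; P2→R gives 3>0]

Nash profiles: (A,P), (C,R)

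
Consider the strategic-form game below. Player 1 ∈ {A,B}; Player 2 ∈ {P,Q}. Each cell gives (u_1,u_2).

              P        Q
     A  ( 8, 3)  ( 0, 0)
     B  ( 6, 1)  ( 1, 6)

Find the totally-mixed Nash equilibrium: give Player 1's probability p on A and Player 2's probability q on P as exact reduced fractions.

P1 indiff ⇒ q·8+(1-q)·0 = q·6+(1-q)·1 ⇒ q(2) = (1-q)(1) ⇒ q = 1/3
P2 indiff ⇒ p·3+(1-p)·1 = p·0+(1-p)·6 ⇒ p(3) = (1-p)(5) ⇒ p = 5/8

p=5/8, q=1/3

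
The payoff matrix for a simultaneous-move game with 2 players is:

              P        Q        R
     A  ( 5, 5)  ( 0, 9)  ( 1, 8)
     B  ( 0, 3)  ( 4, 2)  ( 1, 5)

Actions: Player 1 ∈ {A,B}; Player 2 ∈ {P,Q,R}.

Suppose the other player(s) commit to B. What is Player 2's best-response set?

argmax u_2 = {R}

u_2(P vs B) = 3
u_2(Q vs B) = 2
u_2(R vs B) = 5
max payoff 5 at {R}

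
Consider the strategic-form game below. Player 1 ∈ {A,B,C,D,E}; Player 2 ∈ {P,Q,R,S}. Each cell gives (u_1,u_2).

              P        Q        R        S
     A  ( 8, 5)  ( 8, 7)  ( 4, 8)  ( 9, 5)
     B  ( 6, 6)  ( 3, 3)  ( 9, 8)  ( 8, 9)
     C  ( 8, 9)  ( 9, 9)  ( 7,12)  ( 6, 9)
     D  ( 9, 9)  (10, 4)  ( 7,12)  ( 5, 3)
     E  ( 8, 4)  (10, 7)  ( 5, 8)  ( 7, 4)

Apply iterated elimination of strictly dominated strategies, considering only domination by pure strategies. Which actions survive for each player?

Survivors P1:{A,B} P2:{R,S}

P2 drop P (R beats it: A:8>5 B:8>6 C:12>9 D:12>9 E:8>4)
P2 drop Q (R beats it: A:8>7 B:8>3 C:12>9 D:12>4 E:8>7)
P1 drop C (B beats it: R:9>7 S:8>6)
P1 drop D (B beats it: R:9>7 S:8>5)
P1 drop E (B beats it: R:9>5 S:8>7)
P1→{A,B} P2→{R,S}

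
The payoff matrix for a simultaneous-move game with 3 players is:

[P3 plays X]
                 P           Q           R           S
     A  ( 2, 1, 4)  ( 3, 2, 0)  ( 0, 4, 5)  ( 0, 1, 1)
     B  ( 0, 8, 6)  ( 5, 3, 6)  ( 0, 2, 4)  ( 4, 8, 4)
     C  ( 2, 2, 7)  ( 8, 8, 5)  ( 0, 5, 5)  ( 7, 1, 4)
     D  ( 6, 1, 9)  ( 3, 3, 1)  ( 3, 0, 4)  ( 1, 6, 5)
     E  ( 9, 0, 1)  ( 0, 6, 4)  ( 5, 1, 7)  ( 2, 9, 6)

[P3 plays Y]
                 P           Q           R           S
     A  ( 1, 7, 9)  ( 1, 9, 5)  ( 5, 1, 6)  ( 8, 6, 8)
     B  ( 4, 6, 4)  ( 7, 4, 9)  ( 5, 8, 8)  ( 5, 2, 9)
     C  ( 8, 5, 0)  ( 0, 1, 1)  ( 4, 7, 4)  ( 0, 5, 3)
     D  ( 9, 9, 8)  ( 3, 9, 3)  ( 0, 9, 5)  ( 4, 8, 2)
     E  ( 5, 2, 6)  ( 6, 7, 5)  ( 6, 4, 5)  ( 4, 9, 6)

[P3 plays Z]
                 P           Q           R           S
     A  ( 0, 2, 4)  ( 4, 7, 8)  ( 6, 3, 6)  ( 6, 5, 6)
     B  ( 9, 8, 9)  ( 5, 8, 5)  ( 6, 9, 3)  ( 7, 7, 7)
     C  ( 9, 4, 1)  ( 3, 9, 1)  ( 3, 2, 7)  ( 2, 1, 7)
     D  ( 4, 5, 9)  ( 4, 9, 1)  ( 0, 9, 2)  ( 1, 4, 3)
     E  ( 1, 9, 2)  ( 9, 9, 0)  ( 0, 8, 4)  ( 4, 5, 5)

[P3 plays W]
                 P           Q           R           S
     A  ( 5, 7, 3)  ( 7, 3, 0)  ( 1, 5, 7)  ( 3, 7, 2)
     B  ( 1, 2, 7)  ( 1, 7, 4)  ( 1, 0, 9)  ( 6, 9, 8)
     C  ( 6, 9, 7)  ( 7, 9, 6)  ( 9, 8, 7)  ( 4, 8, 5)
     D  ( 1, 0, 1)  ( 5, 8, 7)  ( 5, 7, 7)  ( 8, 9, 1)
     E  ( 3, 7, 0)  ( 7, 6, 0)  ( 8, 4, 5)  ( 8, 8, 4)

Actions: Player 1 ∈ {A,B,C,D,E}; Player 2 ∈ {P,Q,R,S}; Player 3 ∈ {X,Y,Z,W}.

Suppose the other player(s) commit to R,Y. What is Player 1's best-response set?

P1 best: {E}

u_1(A vs R,Y) = 5
u_1(B vs R,Y) = 5
u_1(C vs R,Y) = 4
u_1(D vs R,Y) = 0
u_1(E vs R,Y) = 6
max payoff 6 at {E}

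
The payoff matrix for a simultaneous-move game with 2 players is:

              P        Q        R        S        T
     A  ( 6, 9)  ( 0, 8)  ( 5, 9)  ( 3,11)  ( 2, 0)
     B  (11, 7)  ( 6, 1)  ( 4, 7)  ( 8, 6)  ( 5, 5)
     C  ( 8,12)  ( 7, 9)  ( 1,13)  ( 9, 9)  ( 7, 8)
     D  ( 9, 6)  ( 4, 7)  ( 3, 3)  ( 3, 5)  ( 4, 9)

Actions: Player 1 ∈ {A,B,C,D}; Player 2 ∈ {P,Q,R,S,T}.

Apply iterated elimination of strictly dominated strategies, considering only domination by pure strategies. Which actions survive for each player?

Remaining: P1:{A,B,C} P2:{P,R,S}

P1 drop D (B beats it: P:11>9 Q:6>4 R:4>3 S:8>3 T:5>4)
P2 drop Q (P beats it: A:9>8 B:7>1 C:12>9)
P2 drop T (P beats it: A:9>0 B:7>5 C:12>8)
P1→{A,B,C} P2→{P,R,S}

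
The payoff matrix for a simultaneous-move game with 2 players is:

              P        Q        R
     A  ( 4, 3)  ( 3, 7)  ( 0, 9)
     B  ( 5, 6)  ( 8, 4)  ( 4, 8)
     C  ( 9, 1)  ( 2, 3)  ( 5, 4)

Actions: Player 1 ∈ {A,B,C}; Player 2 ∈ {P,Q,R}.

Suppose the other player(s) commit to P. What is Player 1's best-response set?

u_1(A vs P) = 4
u_1(B vs P) = 5
u_1(C vs P) = 9
max payoff 9 at {C}

P1 best: {C}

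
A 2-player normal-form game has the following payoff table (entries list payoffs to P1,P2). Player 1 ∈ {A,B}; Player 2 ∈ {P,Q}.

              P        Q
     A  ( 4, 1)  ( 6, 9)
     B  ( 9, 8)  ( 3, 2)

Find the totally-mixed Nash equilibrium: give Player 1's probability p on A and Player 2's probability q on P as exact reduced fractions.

P1 indiff ⇒ q·4+(1-q)·6 = q·9+(1-q)·3 ⇒ q(-5) = (1-q)(-3) ⇒ q = 3/8
P2 indiff ⇒ p·1+(1-p)·8 = p·9+(1-p)·2 ⇒ p(-8) = (1-p)(-6) ⇒ p = 3/7

(p,q) = (3/7, 3/8)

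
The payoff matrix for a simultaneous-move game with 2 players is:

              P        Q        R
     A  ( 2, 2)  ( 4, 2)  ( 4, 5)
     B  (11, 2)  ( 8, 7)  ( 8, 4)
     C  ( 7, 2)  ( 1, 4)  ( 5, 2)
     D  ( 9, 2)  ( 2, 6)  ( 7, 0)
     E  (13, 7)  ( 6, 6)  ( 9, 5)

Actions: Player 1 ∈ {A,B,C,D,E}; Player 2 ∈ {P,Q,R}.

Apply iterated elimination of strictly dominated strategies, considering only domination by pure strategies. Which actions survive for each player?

P1 drop A (B beats it: P:11>2 Q:8>4 R:8>4)
P1 drop C (B beats it: P:11>7 Q:8>1 R:8>5)
P1 drop D (B beats it: P:11>9 Q:8>2 R:8>7)
P2 drop R (Q beats it: B:7>4 E:6>5)
P1→{B,E} P2→{P,Q}

Survivors P1:{B,E} P2:{P,Q}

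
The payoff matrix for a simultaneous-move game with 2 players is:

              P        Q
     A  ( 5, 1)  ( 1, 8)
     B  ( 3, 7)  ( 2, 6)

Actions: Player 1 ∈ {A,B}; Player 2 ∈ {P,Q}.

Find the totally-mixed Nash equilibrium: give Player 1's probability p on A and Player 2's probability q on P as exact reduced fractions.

P1 indiff ⇒ q·5+(1-q)·1 = q·3+(1-q)·2 ⇒ q(2) = (1-q)(1) ⇒ q = 1/3
P2 indiff ⇒ p·1+(1-p)·7 = p·8+(1-p)·6 ⇒ p(-7) = (1-p)(-1) ⇒ p = 1/8

(p,q) = (1/8, 1/3)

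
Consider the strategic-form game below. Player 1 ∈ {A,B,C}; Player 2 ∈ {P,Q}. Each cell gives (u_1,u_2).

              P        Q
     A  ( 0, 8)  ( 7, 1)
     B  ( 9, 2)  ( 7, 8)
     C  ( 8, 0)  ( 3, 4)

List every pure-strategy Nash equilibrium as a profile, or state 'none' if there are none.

PSNE = {(B,Q)}

(A,P): not NE [P1→B gives 9>0]
(A,Q): not NE [P2→P gives 8>1]
(B,P): not NE [P2→Q gives 8>2]
(B,Q): NE
(C,P): not NE [P1→B gives 9>8; P2→Q gives 4>0]
(C,Q): not NE [P1→B gives 7>3]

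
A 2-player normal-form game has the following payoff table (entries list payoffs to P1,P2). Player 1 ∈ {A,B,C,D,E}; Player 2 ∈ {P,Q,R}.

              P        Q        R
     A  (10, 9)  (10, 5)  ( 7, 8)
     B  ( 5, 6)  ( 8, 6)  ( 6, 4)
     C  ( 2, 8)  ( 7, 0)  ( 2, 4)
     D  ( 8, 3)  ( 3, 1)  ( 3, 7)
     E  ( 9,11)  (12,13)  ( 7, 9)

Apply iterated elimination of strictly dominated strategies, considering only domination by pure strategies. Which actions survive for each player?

P1 drop B (A beats it: P:10>5 Q:10>8 R:7>6)
P1 drop C (A beats it: P:10>2 Q:10>7 R:7>2)
P1 drop D (A beats it: P:10>8 Q:10>3 R:7>3)
P2 drop R (P beats it: A:9>8 E:11>9)
P1→{A,E} P2→{P,Q}

IESDS → P1:{A,E} P2:{P,Q}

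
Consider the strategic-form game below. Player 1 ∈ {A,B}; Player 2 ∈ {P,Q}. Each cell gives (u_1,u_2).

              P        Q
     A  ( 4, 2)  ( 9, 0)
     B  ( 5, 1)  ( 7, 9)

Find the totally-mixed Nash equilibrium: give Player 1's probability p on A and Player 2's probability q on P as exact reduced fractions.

P1 indiff ⇒ q·4+(1-q)·9 = q·5+(1-q)·7 ⇒ q(-1) = (1-q)(-2) ⇒ q = 2/3
P2 indiff ⇒ p·2+(1-p)·1 = p·0+(1-p)·9 ⇒ p(2) = (1-p)(8) ⇒ p = 4/5

P1 mixes 4/5 on A; P2 mixes 2/3 on P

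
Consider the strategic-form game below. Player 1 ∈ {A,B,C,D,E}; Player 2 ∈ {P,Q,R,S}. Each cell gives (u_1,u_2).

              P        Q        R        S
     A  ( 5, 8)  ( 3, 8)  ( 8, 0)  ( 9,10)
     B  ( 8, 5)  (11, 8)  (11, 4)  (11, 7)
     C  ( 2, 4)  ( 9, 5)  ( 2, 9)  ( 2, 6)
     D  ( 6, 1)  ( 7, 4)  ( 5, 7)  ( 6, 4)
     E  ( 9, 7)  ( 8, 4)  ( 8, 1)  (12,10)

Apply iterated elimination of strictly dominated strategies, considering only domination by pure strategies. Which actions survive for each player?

Remaining: P1:{B,E} P2:{Q,S}

P1 drop A (B beats it: P:8>5 Q:11>3 R:11>8 S:11>9)
P1 drop C (B beats it: P:8>2 Q:11>9 R:11>2 S:11>2)
P1 drop D (B beats it: P:8>6 Q:11>7 R:11>5 S:11>6)
P2 drop P (S beats it: B:7>5 E:10>7)
P2 drop R (Q beats it: B:8>4 E:4>1)
P1→{B,E} P2→{Q,S}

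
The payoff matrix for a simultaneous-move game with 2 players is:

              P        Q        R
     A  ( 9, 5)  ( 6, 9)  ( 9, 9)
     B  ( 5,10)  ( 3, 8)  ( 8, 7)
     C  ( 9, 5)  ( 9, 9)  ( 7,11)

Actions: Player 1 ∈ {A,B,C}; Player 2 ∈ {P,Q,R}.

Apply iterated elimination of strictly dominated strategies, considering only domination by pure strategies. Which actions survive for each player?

Remaining: P1:{A,C} P2:{Q,R}

P1 drop B (A beats it: P:9>5 Q:6>3 R:9>8)
P2 drop P (Q beats it: A:9>5 C:9>5)
P1→{A,C} P2→{Q,R}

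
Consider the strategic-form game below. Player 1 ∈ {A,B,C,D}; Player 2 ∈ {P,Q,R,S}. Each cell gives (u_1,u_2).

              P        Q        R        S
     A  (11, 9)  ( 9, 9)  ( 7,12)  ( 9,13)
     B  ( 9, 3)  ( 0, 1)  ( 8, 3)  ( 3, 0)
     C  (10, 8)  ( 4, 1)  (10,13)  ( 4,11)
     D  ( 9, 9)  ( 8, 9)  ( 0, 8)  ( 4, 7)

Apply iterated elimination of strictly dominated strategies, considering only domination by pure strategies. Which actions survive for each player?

IESDS → P1:{A,C} P2:{R,S}

P1 drop B (C beats it: P:10>9 Q:4>0 R:10>8 S:4>3)
P1 drop D (A beats it: P:11>9 Q:9>8 R:7>0 S:9>4)
P2 drop P (R beats it: A:12>9 C:13>8)
P2 drop Q (R beats it: A:12>9 C:13>1)
P1→{A,C} P2→{R,S}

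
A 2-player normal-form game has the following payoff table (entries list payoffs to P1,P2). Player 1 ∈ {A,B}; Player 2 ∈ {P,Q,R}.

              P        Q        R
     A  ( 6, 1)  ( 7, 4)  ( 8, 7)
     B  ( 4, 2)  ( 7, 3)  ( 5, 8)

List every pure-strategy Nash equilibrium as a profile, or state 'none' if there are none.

(A,P): not NE [P2→R gives 7>1]
(A,Q): not NE [P2→R gives 7>4]
(A,R): NE
(B,P): not NE [P1→A gives 6>4; P2→R gives 8>2]
(B,Q): not NE [P2→R gives 8>3]
(B,R): not NE [P1→A gives 8>5]

Nash profiles: (A,R)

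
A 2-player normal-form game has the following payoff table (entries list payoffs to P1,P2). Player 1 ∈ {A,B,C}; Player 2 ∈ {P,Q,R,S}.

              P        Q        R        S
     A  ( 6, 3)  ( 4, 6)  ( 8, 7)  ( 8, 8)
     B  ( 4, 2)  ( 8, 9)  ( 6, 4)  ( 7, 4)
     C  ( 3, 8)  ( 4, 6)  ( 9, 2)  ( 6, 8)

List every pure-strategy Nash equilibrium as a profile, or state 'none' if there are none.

(A,P): not NE [P2→S gives 8>3]
(A,Q): not NE [P1→B gives 8>4; P2→S gives 8>6]
(A,R): not NE [P1→C gives 9>8; P2→S gives 8>7]
(A,S): NE
(B,P): not NE [P1→A gives 6>4; P2→Q gives 9>2]
(B,Q): NE
(B,R): not NE [P1→C gives 9>6; P2→Q gives 9>4]
(B,S): not NE [P1→A gives 8>7; P2→Q gives 9>4]
(C,P): not NE [P1→A gives 6>3]
(C,Q): not NE [P1→B gives 8>4; P2→S gives 8>6]
(C,R): not NE [P2→S gives 8>2]
(C,S): not NE [P1→A gives 8>6]

Nash profiles: (A,S), (B,Q)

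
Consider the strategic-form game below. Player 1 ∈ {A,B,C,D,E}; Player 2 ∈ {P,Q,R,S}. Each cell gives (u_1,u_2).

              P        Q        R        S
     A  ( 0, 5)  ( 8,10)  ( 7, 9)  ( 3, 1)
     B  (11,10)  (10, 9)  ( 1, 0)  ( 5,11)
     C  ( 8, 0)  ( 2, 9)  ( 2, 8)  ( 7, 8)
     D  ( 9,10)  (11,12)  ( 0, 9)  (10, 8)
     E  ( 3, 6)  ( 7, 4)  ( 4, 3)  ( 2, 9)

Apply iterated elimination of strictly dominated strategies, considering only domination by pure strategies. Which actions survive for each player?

Survivors P1:{B,D} P2:{P,Q,S}

P2 drop R (Q beats it: A:10>9 B:9>0 C:9>8 D:12>9 E:4>3)
P1 drop A (B beats it: P:11>0 Q:10>8 S:5>3)
P1 drop C (D beats it: P:9>8 Q:11>2 S:10>7)
P1 drop E (B beats it: P:11>3 Q:10>7 S:5>2)
P1→{B,D} P2→{P,Q,S}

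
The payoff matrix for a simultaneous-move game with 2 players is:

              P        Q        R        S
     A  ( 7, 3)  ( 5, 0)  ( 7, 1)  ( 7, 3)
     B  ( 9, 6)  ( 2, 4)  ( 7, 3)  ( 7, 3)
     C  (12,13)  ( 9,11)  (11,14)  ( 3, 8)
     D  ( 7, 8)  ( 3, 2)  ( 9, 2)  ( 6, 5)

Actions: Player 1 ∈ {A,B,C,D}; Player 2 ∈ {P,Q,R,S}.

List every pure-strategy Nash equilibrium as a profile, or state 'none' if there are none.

(A,P): not NE [P1→C gives 12>7]
(A,Q): not NE [P1→C gives 9>5; P2→S gives 3>0]
(A,R): not NE [P1→C gives 11>7; P2→S gives 3>1]
(A,S): NE
(B,P): not NE [P1→C gives 12>9]
(B,Q): not NE [P1→C gives 9>2; P2→P gives 6>4]
(B,R): not NE [P1→C gives 11>7; P2→P gives 6>3]
(B,S): not NE [P2→P gives 6>3]
(C,P): not NE [P2→R gives 14>13]
(C,Q): not NE [P2→R gives 14>11]
(C,R): NE
(C,S): not NE [P1→B gives 7>3; P2→R gives 14>8]
(D,P): not NE [P1→C gives 12>7]
(D,Q): not NE [P1→C gives 9>3; P2→P gives 8>2]
(D,R): not NE [P1→C gives 11>9; P2→P gives 8>2]
(D,S): not NE [P1→B gives 7>6; P2→P gives 8>5]

NE set: (A,S), (C,R)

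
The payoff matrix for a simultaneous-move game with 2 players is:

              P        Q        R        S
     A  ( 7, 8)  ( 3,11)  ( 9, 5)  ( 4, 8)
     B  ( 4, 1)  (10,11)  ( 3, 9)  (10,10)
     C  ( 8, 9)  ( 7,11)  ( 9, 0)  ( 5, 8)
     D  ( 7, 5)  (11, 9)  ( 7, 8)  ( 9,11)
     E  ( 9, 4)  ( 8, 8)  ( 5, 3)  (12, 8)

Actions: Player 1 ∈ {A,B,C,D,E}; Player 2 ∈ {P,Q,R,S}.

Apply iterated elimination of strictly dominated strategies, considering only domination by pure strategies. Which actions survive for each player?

P2 drop P (Q beats it: A:11>8 B:11>1 C:11>9 D:9>5 E:8>4)
P2 drop R (Q beats it: A:11>5 B:11>9 C:11>0 D:9>8 E:8>3)
P1 drop A (B beats it: Q:10>3 S:10>4)
P1 drop C (B beats it: Q:10>7 S:10>5)
P1→{B,D,E} P2→{Q,S}

Survivors P1:{B,D,E} P2:{Q,S}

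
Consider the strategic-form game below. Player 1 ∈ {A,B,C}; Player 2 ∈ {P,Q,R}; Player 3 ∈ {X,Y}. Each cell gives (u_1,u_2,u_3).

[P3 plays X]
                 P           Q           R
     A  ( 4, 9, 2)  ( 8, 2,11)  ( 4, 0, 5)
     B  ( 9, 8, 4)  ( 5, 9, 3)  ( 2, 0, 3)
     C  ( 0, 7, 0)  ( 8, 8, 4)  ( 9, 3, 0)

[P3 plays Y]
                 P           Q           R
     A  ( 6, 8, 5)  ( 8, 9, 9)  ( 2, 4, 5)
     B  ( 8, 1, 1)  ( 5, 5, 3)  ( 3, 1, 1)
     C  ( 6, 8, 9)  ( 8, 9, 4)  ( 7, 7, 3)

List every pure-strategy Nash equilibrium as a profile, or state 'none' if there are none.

(A,P,X): not NE [P1→B gives 9>4; P3→Y gives 5>2]
(A,P,Y): not NE [P1→B gives 8>6; P2→Q gives 9>8]
(A,Q,X): not NE [P2→P gives 9>2]
(A,Q,Y): not NE [P3→X gives 11>9]
(A,R,X): not NE [P1→C gives 9>4; P2→P gives 9>0]
(A,R,Y): not NE [P1→C gives 7>2; P2→Q gives 9>4]
(B,P,X): not NE [P2→Q gives 9>8]
(B,P,Y): not NE [P2→Q gives 5>1; P3→X gives 4>1]
(B,Q,X): not NE [P1→C gives 8>5]
(B,Q,Y): not NE [P1→C gives 8>5]
(B,R,X): not NE [P1→C gives 9>2; P2→Q gives 9>0]
(B,R,Y): not NE [P1→C gives 7>3; P2→Q gives 5>1; P3→X gives 3>1]
(C,P,X): not NE [P1→B gives 9>0; P2→Q gives 8>7; P3→Y gives 9>0]
(C,P,Y): not NE [P1→B gives 8>6; P2→Q gives 9>8]
(C,Q,X): NE
(C,Q,Y): NE
(C,R,X): not NE [P2→Q gives 8>3; P3→Y gives 3>0]
(C,R,Y): not NE [P2→Q gives 9>7]

Nash profiles: (C,Q,X), (C,Q,Y)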